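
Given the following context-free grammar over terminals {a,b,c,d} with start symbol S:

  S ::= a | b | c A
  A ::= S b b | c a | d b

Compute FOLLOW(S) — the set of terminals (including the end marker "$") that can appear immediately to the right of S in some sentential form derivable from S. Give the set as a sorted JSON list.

FIRST iteration:
pass 1:
  A via A→c a: +{c}
  A via A→d b: +{d}
  S via S→a: +{a}
  S via S→b: +{b}
  S via S→c A: +{c}
  FIRST(S)={a,b,c}  FIRST(A)={c,d}
pass 2:
  A via A→S b b: +{a,b}
  FIRST(S)={a,b,c}  FIRST(A)={a,b,c,d}
pass 3: done
  FIRST(S)={a,b,c}  FIRST(A)={a,b,c,d}

FOLLOW iteration:
seed FOLLOW(S) with $
round 1:
  A→S b b: FOLLOW(S) ⊇ FIRST(b) = {b}; new: +{b}
  S→c A: FOLLOW(A) ⊇ FOLLOW(S) ⊇ {$,b}; new: +{$,b}
  FOLLOW[S]={$,b}  FOLLOW[A]={$,b}
round 2: — fixpoint
  FOLLOW[S]={$,b}  FOLLOW[A]={$,b}

FOLLOW(S) = ["$", "b"]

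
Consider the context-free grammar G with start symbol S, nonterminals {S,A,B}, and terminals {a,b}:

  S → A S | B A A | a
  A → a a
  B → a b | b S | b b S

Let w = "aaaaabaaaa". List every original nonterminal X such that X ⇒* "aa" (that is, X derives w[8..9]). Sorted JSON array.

CNF form of G:
  S -> A S | B X3 | a
  A -> T0 T0
  B -> T0 T1 | T1 S | T1 X2
  T0 -> a
  T1 -> b
  X2 -> T1 S
  X3 -> A A

Fill CYK table bottom-up (cells [i..j] with 8 ≤ i ≤ j ≤ 9 only):
  [8..8]={S,T0}  "a"  orig:{S}
  [9..9]={S,T0}  "a"  orig:{S}
  [8..9]={A}  "aa"

Original NTs in T[8,9] deriving "aa": ["A"]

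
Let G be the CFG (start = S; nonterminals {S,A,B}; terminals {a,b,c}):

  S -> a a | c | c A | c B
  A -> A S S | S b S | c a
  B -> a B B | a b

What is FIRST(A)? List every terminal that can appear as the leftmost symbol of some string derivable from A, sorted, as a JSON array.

FIRST sets, iterate to fixpoint:
round 1:
  A via A→c a: +{c}
  B via B→a B B: +{a}
  S via S→a a: +{a}
  S via S→c: +{c}
  FIRST(S)={a,c}  FIRST(A)={c}  FIRST(B)={a}
round 2:
  A via A→S b S: +{a}
  FIRST(S)={a,c}  FIRST(A)={a,c}  FIRST(B)={a}
round 3: (stable)
  FIRST(S)={a,c}  FIRST(A)={a,c}  FIRST(B)={a}

FIRST(A) = ["a", "c"]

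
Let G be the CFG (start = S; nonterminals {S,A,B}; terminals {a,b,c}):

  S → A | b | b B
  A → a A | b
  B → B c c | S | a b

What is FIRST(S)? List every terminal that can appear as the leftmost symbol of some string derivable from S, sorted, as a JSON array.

Compute FIRST by fixpoint:
round 1:
  A via A→a A: +{a}
  A via A→b: +{b}
  B via B→a b: +{a}
  S via S→A: +{a,b}
  FIRST(S)={a,b}  FIRST(A)={a,b}  FIRST(B)={a}
round 2:
  B via B→S: +{b}
  FIRST(S)={a,b}  FIRST(A)={a,b}  FIRST(B)={a,b}
round 3: done
  FIRST(S)={a,b}  FIRST(A)={a,b}  FIRST(B)={a,b}

FIRST(S) = ["a", "b"]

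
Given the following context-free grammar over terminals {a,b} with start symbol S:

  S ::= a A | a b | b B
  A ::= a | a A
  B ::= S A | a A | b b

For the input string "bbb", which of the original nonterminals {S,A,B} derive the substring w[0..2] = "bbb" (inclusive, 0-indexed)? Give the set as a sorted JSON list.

CNF form of G:
  S -> T0 A | T0 T1 | T1 B
  A -> T0 A | a
  B -> S A | T0 A | T1 T1
  T0 -> a
  T1 -> b

CYK table (by increasing span), restricted to cells inside w[0..2]:
  [0..0]={T1}  "b"  orig:{}
  [1..1]={T1}  "b"  orig:{}
  [2..2]={T1}  "b"  orig:{}
  [0..1]={B}  "bb"
  [1..2]={B}  "bb"
  [0..2]={S}  "bbb"

Original NTs in T[0,2] deriving "bbb": ["S"]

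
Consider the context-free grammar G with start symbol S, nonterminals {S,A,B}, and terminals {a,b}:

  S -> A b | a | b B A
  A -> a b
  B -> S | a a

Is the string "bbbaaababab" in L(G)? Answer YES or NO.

Convert to CNF:
  S -> A T1 | T1 X3 | a
  A -> T0 T1
  B -> A T1 | T0 T0 | T1 X2 | a
  T0 -> a
  T1 -> b
  X2 -> B A
  X3 -> B A

Fill CYK table bottom-up:
  [0..0]={T1}  "b"  orig:{}
  [1..1]={T1}  "b"  orig:{}
  [2..2]={T1}  "b"  orig:{}
  [3..3]={B,S,T0}  "a"  orig:{B,S}
  [4..4]={B,S,T0}  "a"  orig:{B,S}
  [5..5]={B,S,T0}  "a"  orig:{B,S}
  [6..6]={T1}  "b"  orig:{}
  [7..7]={B,S,T0}  "a"  orig:{B,S}
  [8..8]={T1}  "b"  orig:{}
  [9..9]={B,S,T0}  "a"  orig:{B,S}
  [10..10]={T1}  "b"  orig:{}
  [0..1]=∅  "bb"
  [1..2]=∅  "bb"
  [2..3]=∅  "ba"
  [3..4]={B}  "aa"
  [4..5]={B}  "aa"
  [5..6]={A}  "ab"
  [6..7]=∅  "ba"
  [7..8]={A}  "ab"
  [8..9]=∅  "ba"
  [9..10]={A}  "ab"
  [0..2]=∅  "bbb"
  [1..3]=∅  "bba"
  [2..4]=∅  "baa"
  [3..5]=∅  "aaa"
  [4..6]={X2,X3}  "aab"  orig:{}
  [5..7]=∅  "aba"
  [6..8]=∅  "bab"
  [7..9]=∅  "aba"
  [8..10]=∅  "bab"
  [0..3]=∅  "bbba"
  [1..4]=∅  "bbaa"
  [2..5]=∅  "baaa"
  [3..6]={X2,X3}  "aaab"  orig:{}
  [4..7]=∅  "aaba"
  [5..8]=∅  "abab"
  [6..9]=∅  "baba"
  [7..10]=∅  "abab"
  [0..4]=∅  "bbbaa"
  [1..5]=∅  "bbaaa"
  [2..6]={B,S}  "baaab"
  [3..7]=∅  "aaaba"
  [4..8]=∅  "aabab"
  [5..9]=∅  "ababa"
  [6..10]=∅  "babab"
  [0..5]=∅  "bbbaaa"
  [1..6]=∅  "bbaaab"
  [2..7]=∅  "baaaba"
  [3..8]=∅  "aaabab"
  [4..9]=∅  "aababa"
  [5..10]=∅  "ababab"
  [0..6]=∅  "bbbaaab"
  [1..7]=∅  "bbaaaba"
  [2..8]={X2,X3}  "baaabab"  orig:{}
  [3..9]=∅  "aaababa"
  [4..10]=∅  "aababab"
  [0..7]=∅  "bbbaaaba"
  [1..8]={B,S}  "bbaaabab"
  [2..9]=∅  "baaababa"
  [3..10]=∅  "aaababab"
  [0..8]=∅  "bbbaaabab"
  [1..9]=∅  "bbaaababa"
  [2..10]=∅  "baaababab"
  [0..9]=∅  "bbbaaababa"
  [1..10]={X2,X3}  "bbaaababab"  orig:{}
  [0..10]={B,S}  "bbbaaababab"

S ∈ T[0,10] ⇒ YES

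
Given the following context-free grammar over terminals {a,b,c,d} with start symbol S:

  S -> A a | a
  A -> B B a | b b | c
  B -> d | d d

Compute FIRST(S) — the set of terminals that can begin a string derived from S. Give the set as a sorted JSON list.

FIRST sets, iterate to fixpoint:
iter 1:
  A via A→b b: +{b}
  A via A→c: +{c}
  B via B→d: +{d}
  S via S→A a: +{b,c}
  S via S→a: +{a}
  FIRST(S)={a,b,c}  FIRST(A)={b,c}  FIRST(B)={d}
iter 2:
  A via A→B B a: +{d}
  S via S→A a: +{d}
  FIRST(S)={a,b,c,d}  FIRST(A)={b,c,d}  FIRST(B)={d}
iter 3: (stable)
  FIRST(S)={a,b,c,d}  FIRST(A)={b,c,d}  FIRST(B)={d}

FIRST(S) = ["a", "b", "c", "d"]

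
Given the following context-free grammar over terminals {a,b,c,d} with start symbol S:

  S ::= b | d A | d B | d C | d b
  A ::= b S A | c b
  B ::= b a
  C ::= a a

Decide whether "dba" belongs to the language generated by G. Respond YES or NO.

CNF form of G:
  S -> T3 A | T3 B | T3 C | T3 T0 | b
  A -> T0 X4 | T1 T0
  B -> T0 T2
  C -> T2 T2
  T0 -> b
  T1 -> c
  T2 -> a
  T3 -> d
  X4 -> S A

CYK table (by increasing span):
  T[0,0] 'd' = {T3}  orig:{}
  T[1,1] 'b' = {S,T0}  orig:{S}
  T[2,2] 'a' = {T2}  orig:{}
  T[0,1] 'db' = {S}
  T[1,2] 'ba' = {B}
  T[0,2] 'dba' = {S}

S ∈ T[0,2] ⇒ YES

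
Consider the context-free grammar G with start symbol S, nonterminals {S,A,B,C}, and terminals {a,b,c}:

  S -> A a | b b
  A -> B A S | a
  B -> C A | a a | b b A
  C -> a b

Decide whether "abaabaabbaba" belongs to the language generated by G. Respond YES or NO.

Convert to CNF:
  S -> A T0 | T1 T1
  A -> B X2 | a
  B -> C A | T0 T0 | T1 X3
  C -> T0 T1
  T0 -> a
  T1 -> b
  X2 -> A S
  X3 -> T1 A

CYK table (by increasing span):
  cell(0,0) a: {A,T0}  orig:{A}
  cell(1,1) b: {T1}  orig:{}
  cell(2,2) a: {A,T0}  orig:{A}
  cell(3,3) a: {A,T0}  orig:{A}
  cell(4,4) b: {T1}  orig:{}
  cell(5,5) a: {A,T0}  orig:{A}
  cell(6,6) a: {A,T0}  orig:{A}
  cell(7,7) b: {T1}  orig:{}
  cell(8,8) b: {T1}  orig:{}
  cell(9,9) a: {A,T0}  orig:{A}
  cell(10,10) b: {T1}  orig:{}
  cell(11,11) a: {A,T0}  orig:{A}
  cell(0,1) ab: {C}
  cell(1,2) ba: {X3}  orig:{}
  cell(2,3) aa: {B,S}
  cell(3,4) ab: {C}
  cell(4,5) ba: {X3}  orig:{}
  cell(5,6) aa: {B,S}
  cell(6,7) ab: {C}
  cell(7,8) bb: {S}
  cell(8,9) ba: {X3}  orig:{}
  cell(9,10) ab: {C}
  cell(10,11) ba: {X3}  orig:{}
  cell(0,2) aba: {B}
  cell(1,3) baa: ∅
  cell(2,4) aab: ∅
  cell(3,5) aba: {B}
  cell(4,6) baa: ∅
  cell(5,7) aab: ∅
  cell(6,8) abb: {X2}  orig:{}
  cell(7,9) bba: {B}
  cell(8,10) bab: ∅
  cell(9,11) aba: {B}
  cell(0,3) abaa: ∅
  cell(1,4) baab: ∅
  cell(2,5) aaba: ∅
  cell(3,6) abaa: ∅
  cell(4,7) baab: ∅
  cell(5,8) aabb: ∅
  cell(6,9) abba: ∅
  cell(7,10) bbab: ∅
  cell(8,11) baba: ∅
  cell(0,4) abaab: ∅
  cell(1,5) baaba: ∅
  cell(2,6) aabaa: ∅
  cell(3,7) abaab: ∅
  cell(4,8) baabb: ∅
  cell(5,9) aabba: ∅
  cell(6,10) abbab: ∅
  cell(7,11) bbaba: ∅
  cell(0,5) abaaba: ∅
  cell(1,6) baabaa: ∅
  cell(2,7) aabaab: ∅
  cell(3,8) abaabb: {A}
  cell(4,9) baabba: ∅
  cell(5,10) aabbab: ∅
  cell(6,11) abbaba: ∅
  cell(0,6) abaabaa: ∅
  cell(1,7) baabaab: ∅
  cell(2,8) aabaabb: ∅
  cell(3,9) abaabba: {S}
  cell(4,10) baabbab: ∅
  cell(5,11) aabbaba: ∅
  cell(0,7) abaabaab: ∅
  cell(1,8) baabaabb: ∅
  cell(2,9) aabaabba: {X2}  orig:{}
  cell(3,10) abaabbab: ∅
  cell(4,11) baabbaba: ∅
  cell(0,8) abaabaabb: ∅
  cell(1,9) baabaabba: ∅
  cell(2,10) aabaabbab: ∅
  cell(3,11) abaabbaba: ∅
  cell(0,9) abaabaabba: ∅
  cell(1,10) baabaabbab: ∅
  cell(2,11) aabaabbaba: ∅
  cell(0,10) abaabaabbab: ∅
  cell(1,11) baabaabbaba: ∅
  cell(0,11) abaabaabbaba: ∅

S ∉ T[0,11] ⇒ NO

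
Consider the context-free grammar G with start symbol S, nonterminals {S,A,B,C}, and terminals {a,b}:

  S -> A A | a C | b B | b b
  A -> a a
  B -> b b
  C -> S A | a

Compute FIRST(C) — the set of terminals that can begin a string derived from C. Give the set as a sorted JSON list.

FIRST sets, iterate to fixpoint:
pass 1:
  A via A→a a: +{a}
  B via B→b b: +{b}
  C via C→a: +{a}
  S via S→A A: +{a}
  S via S→b B: +{b}
  S: {a,b}  A: {a}  B: {b}  C: {a}
pass 2:
  C via C→S A: +{b}
  S: {a,b}  A: {a}  B: {b}  C: {a,b}
pass 3: (stable)
  S: {a,b}  A: {a}  B: {b}  C: {a,b}

FIRST(C) = ["a", "b"]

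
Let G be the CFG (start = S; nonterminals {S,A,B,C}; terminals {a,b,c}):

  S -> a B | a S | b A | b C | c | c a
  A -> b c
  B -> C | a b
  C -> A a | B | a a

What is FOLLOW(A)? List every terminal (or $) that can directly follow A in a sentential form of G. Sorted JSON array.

FIRST sets, iterate to fixpoint:
round 1:
  A via A→b c: +{b}
  B via B→a b: +{a}
  C via C→A a: +{b}
  C via C→B: +{a}
  S via S→a B: +{a}
  S via S→b A: +{b}
  S via S→c: +{c}
  FIRST(S)={a,b,c}  FIRST(A)={b}  FIRST(B)={a}  FIRST(C)={a,b}
round 2:
  B via B→C: +{b}
  FIRST(S)={a,b,c}  FIRST(A)={b}  FIRST(B)={a,b}  FIRST(C)={a,b}
round 3: — fixpoint
  FIRST(S)={a,b,c}  FIRST(A)={b}  FIRST(B)={a,b}  FIRST(C)={a,b}

Compute FOLLOW by fixpoint:
seed FOLLOW(S) with $
pass 1:
  C→A a: FOLLOW(A) ⊇ FIRST(a) = {a}; new: +{a}
  S→a B: FOLLOW(B) ⊇ FOLLOW(S) ⊇ {$}; new: +{$}
  S→b A: FOLLOW(A) ⊇ FOLLOW(S) ⊇ {$}; new: +{$}
  S→b C: FOLLOW(C) ⊇ FOLLOW(S) ⊇ {$}; new: +{$}
  FOLLOW(S)={$}  FOLLOW(A)={$,a}  FOLLOW(B)={$}  FOLLOW(C)={$}
pass 2: (no change)
  FOLLOW(S)={$}  FOLLOW(A)={$,a}  FOLLOW(B)={$}  FOLLOW(C)={$}

FOLLOW(A) = ["$", "a"]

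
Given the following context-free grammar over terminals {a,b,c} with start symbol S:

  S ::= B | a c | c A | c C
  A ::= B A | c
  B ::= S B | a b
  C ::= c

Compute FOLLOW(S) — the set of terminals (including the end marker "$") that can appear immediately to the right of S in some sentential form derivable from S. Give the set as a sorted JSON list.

Compute FIRST by fixpoint:
iter 1:
  A via A→c: +{c}
  B via B→a b: +{a}
  C via C→c: +{c}
  S via S→B: +{a}
  S via S→c A: +{c}
  FIRST[S]={a,c}  FIRST[A]={c}  FIRST[B]={a}  FIRST[C]={c}
iter 2:
  A via A→B A: +{a}
  B via B→S B: +{c}
  FIRST[S]={a,c}  FIRST[A]={a,c}  FIRST[B]={a,c}  FIRST[C]={c}
iter 3: (no change)
  FIRST[S]={a,c}  FIRST[A]={a,c}  FIRST[B]={a,c}  FIRST[C]={c}

Compute FOLLOW by fixpoint:
seed FOLLOW(S) with $
iter 1:
  A→B A: FOLLOW(B) ⊇ FIRST(A) = {a,c}; new: +{a,c}
  B→S B: FOLLOW(S) ⊇ FIRST(B) = {a,c}; new: +{a,c}
  S→B: FOLLOW(B) ⊇ FOLLOW(S) ⊇ {$,a,c}; new: +{$}
  S→c A: FOLLOW(A) ⊇ FOLLOW(S) ⊇ {$,a,c}; new: +{$,a,c}
  S→c C: FOLLOW(C) ⊇ FOLLOW(S) ⊇ {$,a,c}; new: +{$,a,c}
  FOLLOW[S]={$,a,c}  FOLLOW[A]={$,a,c}  FOLLOW[B]={$,a,c}  FOLLOW[C]={$,a,c}
iter 2: done
  FOLLOW[S]={$,a,c}  FOLLOW[A]={$,a,c}  FOLLOW[B]={$,a,c}  FOLLOW[C]={$,a,c}

FOLLOW(S) = ["$", "a", "c"]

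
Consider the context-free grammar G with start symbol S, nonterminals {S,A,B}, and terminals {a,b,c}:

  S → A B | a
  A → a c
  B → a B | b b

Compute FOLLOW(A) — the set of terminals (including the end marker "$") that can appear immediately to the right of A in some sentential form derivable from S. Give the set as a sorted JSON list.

Compute FIRST by fixpoint:
pass 1:
  A via A→a c: +{a}
  B via B→a B: +{a}
  B via B→b b: +{b}
  S via S→A B: +{a}
  FIRST(S)={a}  FIRST(A)={a}  FIRST(B)={a,b}
pass 2: done
  FIRST(S)={a}  FIRST(A)={a}  FIRST(B)={a,b}

FOLLOW iteration:
seed FOLLOW(S) with $
iter 1:
  S→A B: FOLLOW(A) ⊇ FIRST(B) = {a,b}; new: +{a,b}
  S→A B: FOLLOW(B) ⊇ FOLLOW(S) ⊇ {$}; new: +{$}
  FOLLOW[S]={$}  FOLLOW[A]={a,b}  FOLLOW[B]={$}
iter 2: — fixpoint
  FOLLOW[S]={$}  FOLLOW[A]={a,b}  FOLLOW[B]={$}

FOLLOW(A) = ["a", "b"]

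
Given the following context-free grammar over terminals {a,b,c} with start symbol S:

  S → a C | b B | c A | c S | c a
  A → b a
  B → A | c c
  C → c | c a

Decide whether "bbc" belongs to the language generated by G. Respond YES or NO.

Convert to CNF:
  S -> T0 B | T1 C | T2 A | T2 S | T2 T1
  A -> T0 T1
  B -> T0 T1 | T2 T2
  C -> T2 T1 | c
  T0 -> b
  T1 -> a
  T2 -> c

CYK fill:
  cell(0,0) b: {T0}  orig:{}
  cell(1,1) b: {T0}  orig:{}
  cell(2,2) c: {C,T2}  orig:{C}
  cell(0,1) bb: ∅
  cell(1,2) bc: ∅
  cell(0,2) bbc: ∅

S ∉ T[0,2] ⇒ NO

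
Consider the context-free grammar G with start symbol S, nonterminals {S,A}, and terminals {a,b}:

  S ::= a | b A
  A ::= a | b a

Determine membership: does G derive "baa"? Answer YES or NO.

Convert to CNF:
  S -> T0 A | a
  A -> T0 T1 | a
  T0 -> b
  T1 -> a

Fill CYK table bottom-up:
  [0..0]={T0}  "b"  orig:{}
  [1..1]={A,S,T1}  "a"  orig:{A,S}
  [2..2]={A,S,T1}  "a"  orig:{A,S}
  [0..1]={A,S}  "ba"
  [1..2]=∅  "aa"
  [0..2]=∅  "baa"

S ∉ T[0,2] ⇒ NO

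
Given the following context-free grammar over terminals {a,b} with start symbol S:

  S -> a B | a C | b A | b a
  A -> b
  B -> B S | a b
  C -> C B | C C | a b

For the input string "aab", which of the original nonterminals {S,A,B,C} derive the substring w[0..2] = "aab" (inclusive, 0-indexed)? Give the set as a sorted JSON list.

Convert to CNF:
  S -> T0 B | T0 C | T1 A | T1 T0
  A -> b
  B -> B S | T0 T1
  C -> C B | C C | T0 T1
  T0 -> a
  T1 -> b

Fill CYK table bottom-up, restricted to cells inside w[0..2]:
  T[0,0] 'a' = {T0}  orig:{}
  T[1,1] 'a' = {T0}  orig:{}
  T[2,2] 'b' = {A,T1}  orig:{A}
  T[0,1] 'aa' = ∅
  T[1,2] 'ab' = {B,C}
  T[0,2] 'aab' = {S}

Original NTs in T[0,2] deriving "aab": ["S"]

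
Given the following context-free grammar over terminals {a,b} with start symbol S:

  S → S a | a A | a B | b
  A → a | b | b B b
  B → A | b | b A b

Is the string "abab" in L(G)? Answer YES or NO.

Convert to CNF:
  S -> S T1 | T1 A | T1 B | b
  A -> T0 X2 | a | b
  B -> T0 X3 | T0 X4 | a | b
  T0 -> b
  T1 -> a
  X2 -> B T0
  X3 -> A T0
  X4 -> B T0

Fill CYK table bottom-up:
  T[0,0] 'a' = {A,B,T1}  orig:{A,B}
  T[1,1] 'b' = {A,B,S,T0}  orig:{A,B,S}
  T[2,2] 'a' = {A,B,T1}  orig:{A,B}
  T[3,3] 'b' = {A,B,S,T0}  orig:{A,B,S}
  T[0,1] 'ab' = {S,X2,X3,X4}  orig:{S}
  T[1,2] 'ba' = {S}
  T[2,3] 'ab' = {S,X2,X3,X4}  orig:{S}
  T[0,2] 'aba' = {S}
  T[1,3] 'bab' = {A,B}
  T[0,3] 'abab' = {S}

S ∈ T[0,3] ⇒ YES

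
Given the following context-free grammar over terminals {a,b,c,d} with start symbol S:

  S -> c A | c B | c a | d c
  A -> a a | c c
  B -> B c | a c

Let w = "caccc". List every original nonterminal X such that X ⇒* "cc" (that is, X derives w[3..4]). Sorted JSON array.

Convert to CNF:
  S -> T1 A | T1 B | T1 T0 | T2 T1
  A -> T0 T0 | T1 T1
  B -> B T1 | T0 T1
  T0 -> a
  T1 -> c
  T2 -> d

CYK table (by increasing span) — only the sub-triangle for w[3..4]:
  cell(3,3) c: {T1}  orig:{}
  cell(4,4) c: {T1}  orig:{}
  cell(3,4) cc: {A}

Original NTs in T[3,4] deriving "cc": ["A"]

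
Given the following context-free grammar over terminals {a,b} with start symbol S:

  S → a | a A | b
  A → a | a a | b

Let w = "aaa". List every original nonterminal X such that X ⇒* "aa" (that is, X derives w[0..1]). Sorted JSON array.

Convert to CNF:
  S -> T0 A | a | b
  A -> T0 T0 | a | b
  T0 -> a

CYK fill — only the sub-triangle for w[0..1]:
  [0..0]={A,S,T0}  "a"  orig:{A,S}
  [1..1]={A,S,T0}  "a"  orig:{A,S}
  [0..1]={A,S}  "aa"

Original NTs in T[0,1] deriving "aa": ["A", "S"]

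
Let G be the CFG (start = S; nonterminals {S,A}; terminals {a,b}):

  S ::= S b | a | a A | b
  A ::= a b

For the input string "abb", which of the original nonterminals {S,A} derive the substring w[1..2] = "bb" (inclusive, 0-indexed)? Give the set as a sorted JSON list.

CNF form of G:
  S -> S T1 | T0 A | a | b
  A -> T0 T1
  T0 -> a
  T1 -> b

CYK table (by increasing span), restricted to cells inside w[1..2]:
  T[1,1] 'b' = {S,T1}  orig:{S}
  T[2,2] 'b' = {S,T1}  orig:{S}
  T[1,2] 'bb' = {S}

Original NTs in T[1,2] deriving "bb": ["S"]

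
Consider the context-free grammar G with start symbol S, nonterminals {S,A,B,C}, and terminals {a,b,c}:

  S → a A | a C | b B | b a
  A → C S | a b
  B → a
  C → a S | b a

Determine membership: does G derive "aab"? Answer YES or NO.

CNF form of G:
  S -> T0 A | T0 C | T1 B | T1 T0
  A -> C S | T0 T1
  B -> a
  C -> T0 S | T1 T0
  T0 -> a
  T1 -> b

CYK table (by increasing span):
  [0..0]={B,T0}  "a"  orig:{B}
  [1..1]={B,T0}  "a"  orig:{B}
  [2..2]={T1}  "b"  orig:{}
  [0..1]=∅  "aa"
  [1..2]={A}  "ab"
  [0..2]={S}  "aab"

S ∈ T[0,2] ⇒ YES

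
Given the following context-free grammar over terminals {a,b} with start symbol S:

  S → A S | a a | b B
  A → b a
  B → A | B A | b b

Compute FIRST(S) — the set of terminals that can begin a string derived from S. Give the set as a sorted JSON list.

FIRST iteration:
[1]
  A via A→b a: +{b}
  B via B→A: +{b}
  S via S→A S: +{b}
  S via S→a a: +{a}
  S: {a,b}  A: {b}  B: {b}
[2] (no change)
  S: {a,b}  A: {b}  B: {b}

FIRST(S) = ["a", "b"]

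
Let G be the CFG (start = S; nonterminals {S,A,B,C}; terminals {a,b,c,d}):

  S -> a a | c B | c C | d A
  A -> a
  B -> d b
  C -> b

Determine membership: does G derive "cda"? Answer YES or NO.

Convert to CNF:
  S -> T0 A | T2 T2 | T3 B | T3 C
  A -> a
  B -> T0 T1
  C -> b
  T0 -> d
  T1 -> b
  T2 -> a
  T3 -> c

Fill CYK table bottom-up:
  T[0,0] 'c' = {T3}  orig:{}
  T[1,1] 'd' = {T0}  orig:{}
  T[2,2] 'a' = {A,T2}  orig:{A}
  T[0,1] 'cd' = ∅
  T[1,2] 'da' = {S}
  T[0,2] 'cda' = ∅

S ∉ T[0,2] ⇒ NO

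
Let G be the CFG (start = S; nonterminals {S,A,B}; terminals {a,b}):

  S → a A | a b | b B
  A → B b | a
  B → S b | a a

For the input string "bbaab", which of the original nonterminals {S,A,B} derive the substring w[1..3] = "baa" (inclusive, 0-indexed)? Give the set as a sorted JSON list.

CNF form of G:
  S -> T0 B | T1 A | T1 T0
  A -> B T0 | a
  B -> S T0 | T1 T1
  T0 -> b
  T1 -> a

CYK table (by increasing span), restricted to cells inside w[1..3]:
  T[1,1] 'b' = {T0}  orig:{}
  T[2,2] 'a' = {A,T1}  orig:{A}
  T[3,3] 'a' = {A,T1}  orig:{A}
  T[1,2] 'ba' = ∅
  T[2,3] 'aa' = {B,S}
  T[1,3] 'baa' = {S}

Original NTs in T[1,3] deriving "baa": ["S"]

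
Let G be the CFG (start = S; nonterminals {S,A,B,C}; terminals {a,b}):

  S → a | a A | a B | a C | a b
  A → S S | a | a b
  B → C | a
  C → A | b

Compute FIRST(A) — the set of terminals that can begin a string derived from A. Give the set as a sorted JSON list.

Compute FIRST by fixpoint:
iter 1:
  A via A→a: +{a}
  B via B→a: +{a}
  C via C→A: +{a}
  C via C→b: +{b}
  S via S→a: +{a}
  FIRST(S)={a}  FIRST(A)={a}  FIRST(B)={a}  FIRST(C)={a,b}
iter 2:
  B via B→C: +{b}
  FIRST(S)={a}  FIRST(A)={a}  FIRST(B)={a,b}  FIRST(C)={a,b}
iter 3: (no change)
  FIRST(S)={a}  FIRST(A)={a}  FIRST(B)={a,b}  FIRST(C)={a,b}

FIRST(A) = ["a"]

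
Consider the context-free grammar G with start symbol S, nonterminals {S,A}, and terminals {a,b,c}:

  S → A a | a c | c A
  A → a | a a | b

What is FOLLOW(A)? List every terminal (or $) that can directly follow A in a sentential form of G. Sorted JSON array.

FIRST sets, iterate to fixpoint:
[1]
  A via A→a: +{a}
  A via A→b: +{b}
  S via S→A a: +{a,b}
  S via S→c A: +{c}
  FIRST(S)={a,b,c}  FIRST(A)={a,b}
[2] — fixpoint
  FIRST(S)={a,b,c}  FIRST(A)={a,b}

FOLLOW sets:
FOLLOW(S) := {$}
pass 1:
  S→A a: FOLLOW(A) ⊇ FIRST(a) = {a}; new: +{a}
  S→c A: FOLLOW(A) ⊇ FOLLOW(S) ⊇ {$}; new: +{$}
  FOLLOW(S)={$}  FOLLOW(A)={$,a}
pass 2: (no change)
  FOLLOW(S)={$}  FOLLOW(A)={$,a}

FOLLOW(A) = ["$", "a"]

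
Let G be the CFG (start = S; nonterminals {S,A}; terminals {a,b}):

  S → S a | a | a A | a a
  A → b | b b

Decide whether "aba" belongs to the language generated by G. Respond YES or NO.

Convert to CNF:
  S -> S T1 | T1 A | T1 T1 | a
  A -> T0 T0 | b
  T0 -> b
  T1 -> a

Fill CYK table bottom-up:
  [0..0]={S,T1}  "a"  orig:{S}
  [1..1]={A,T0}  "b"  orig:{A}
  [2..2]={S,T1}  "a"  orig:{S}
  [0..1]={S}  "ab"
  [1..2]=∅  "ba"
  [0..2]={S}  "aba"

S ∈ T[0,2] ⇒ YES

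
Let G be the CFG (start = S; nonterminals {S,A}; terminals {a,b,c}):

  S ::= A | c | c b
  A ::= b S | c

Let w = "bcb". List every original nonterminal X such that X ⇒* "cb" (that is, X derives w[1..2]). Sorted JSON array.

CNF form of G:
  S -> T0 S | T1 T0 | c
  A -> T0 S | c
  T0 -> b
  T1 -> c

CYK table (by increasing span) (cells [i..j] with 1 ≤ i ≤ j ≤ 2 only):
  cell(1,1) c: {A,S,T1}  orig:{A,S}
  cell(2,2) b: {T0}  orig:{}
  cell(1,2) cb: {S}

Original NTs in T[1,2] deriving "cb": ["S"]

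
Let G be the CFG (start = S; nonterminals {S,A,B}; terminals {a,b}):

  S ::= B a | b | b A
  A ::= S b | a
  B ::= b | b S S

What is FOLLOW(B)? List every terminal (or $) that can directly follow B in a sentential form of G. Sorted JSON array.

FIRST iteration:
iter 1:
  A via A→a: +{a}
  B via B→b: +{b}
  S via S→B a: +{b}
  FIRST(S)={b}  FIRST(A)={a}  FIRST(B)={b}
iter 2:
  A via A→S b: +{b}
  FIRST(S)={b}  FIRST(A)={a,b}  FIRST(B)={b}
iter 3: — fixpoint
  FIRST(S)={b}  FIRST(A)={a,b}  FIRST(B)={b}

FOLLOW iteration:
initialize: $ ∈ FOLLOW(S)
round 1:
  A→S b: FOLLOW(S) ⊇ FIRST(b) = {b}; new: +{b}
  S→B a: FOLLOW(B) ⊇ FIRST(a) = {a}; new: +{a}
  S→b A: FOLLOW(A) ⊇ FOLLOW(S) ⊇ {$,b}; new: +{$,b}
  FOLLOW(S)={$,b}  FOLLOW(A)={$,b}  FOLLOW(B)={a}
round 2:
  B→b S S: FOLLOW(S) ⊇ FOLLOW(B) ⊇ {a}; new: +{a}
  S→b A: FOLLOW(A) ⊇ FOLLOW(S) ⊇ {$,a,b}; new: +{a}
  FOLLOW(S)={$,a,b}  FOLLOW(A)={$,a,b}  FOLLOW(B)={a}
round 3: done
  FOLLOW(S)={$,a,b}  FOLLOW(A)={$,a,b}  FOLLOW(B)={a}

FOLLOW(B) = ["a"]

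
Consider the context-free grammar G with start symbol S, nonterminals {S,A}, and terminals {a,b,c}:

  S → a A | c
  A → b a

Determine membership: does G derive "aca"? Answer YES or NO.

CNF form of G:
  S -> T1 A | c
  A -> T0 T1
  T0 -> b
  T1 -> a

CYK fill:
  cell(0,0) a: {T1}  orig:{}
  cell(1,1) c: {S}
  cell(2,2) a: {T1}  orig:{}
  cell(0,1) ac: ∅
  cell(1,2) ca: ∅
  cell(0,2) aca: ∅

S ∉ T[0,2] ⇒ NO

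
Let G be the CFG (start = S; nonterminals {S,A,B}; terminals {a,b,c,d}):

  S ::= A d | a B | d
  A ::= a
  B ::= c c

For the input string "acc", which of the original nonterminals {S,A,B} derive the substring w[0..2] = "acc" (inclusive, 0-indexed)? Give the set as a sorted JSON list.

Convert to CNF:
  S -> A T1 | T2 B | d
  A -> a
  B -> T0 T0
  T0 -> c
  T1 -> d
  T2 -> a

Fill CYK table bottom-up, restricted to cells inside w[0..2]:
  cell(0,0) a: {A,T2}  orig:{A}
  cell(1,1) c: {T0}  orig:{}
  cell(2,2) c: {T0}  orig:{}
  cell(0,1) ac: ∅
  cell(1,2) cc: {B}
  cell(0,2) acc: {S}

Original NTs in T[0,2] deriving "acc": ["S"]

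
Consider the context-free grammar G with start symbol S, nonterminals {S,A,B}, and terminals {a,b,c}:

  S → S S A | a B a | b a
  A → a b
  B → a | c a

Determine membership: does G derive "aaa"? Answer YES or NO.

Convert to CNF:
  S -> S X3 | T0 X4 | T1 T0
  A -> T0 T1
  B -> T2 T0 | a
  T0 -> a
  T1 -> b
  T2 -> c
  X3 -> S A
  X4 -> B T0

CYK table (by increasing span):
  T[0,0] 'a' = {B,T0}  orig:{B}
  T[1,1] 'a' = {B,T0}  orig:{B}
  T[2,2] 'a' = {B,T0}  orig:{B}
  T[0,1] 'aa' = {X4}  orig:{}
  T[1,2] 'aa' = {X4}  orig:{}
  T[0,2] 'aaa' = {S}

S ∈ T[0,2] ⇒ YES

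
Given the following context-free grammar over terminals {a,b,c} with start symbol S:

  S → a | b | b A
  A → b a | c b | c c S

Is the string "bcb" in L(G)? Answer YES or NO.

Convert to CNF:
  S -> T0 A | a | b
  A -> T0 T1 | T2 T0 | T2 X3
  T0 -> b
  T1 -> a
  T2 -> c
  X3 -> T2 S

CYK fill:
  [0..0]={S,T0}  "b"  orig:{S}
  [1..1]={T2}  "c"  orig:{}
  [2..2]={S,T0}  "b"  orig:{S}
  [0..1]=∅  "bc"
  [1..2]={A,X3}  "cb"  orig:{A}
  [0..2]={S}  "bcb"

S ∈ T[0,2] ⇒ YES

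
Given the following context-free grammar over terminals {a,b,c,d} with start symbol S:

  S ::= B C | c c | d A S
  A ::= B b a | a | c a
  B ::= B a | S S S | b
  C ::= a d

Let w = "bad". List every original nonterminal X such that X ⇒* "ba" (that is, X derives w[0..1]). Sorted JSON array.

CNF form of G:
  S -> B C | T2 T2 | T3 X6
  A -> B X4 | T2 T1 | a
  B -> B T1 | S X5 | b
  C -> T1 T3
  T0 -> b
  T1 -> a
  T2 -> c
  T3 -> d
  X4 -> T0 T1
  X5 -> S S
  X6 -> A S

CYK fill — only the sub-triangle for w[0..1]:
  T[0,0] 'b' = {B,T0}  orig:{B}
  T[1,1] 'a' = {A,T1}  orig:{A}
  T[0,1] 'ba' = {B,X4}  orig:{B}

Original NTs in T[0,1] deriving "ba": ["B"]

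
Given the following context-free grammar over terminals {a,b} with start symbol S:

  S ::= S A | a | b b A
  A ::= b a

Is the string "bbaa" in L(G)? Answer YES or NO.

Convert to CNF:
  S -> S A | T0 X2 | a
  A -> T0 T1
  T0 -> b
  T1 -> a
  X2 -> T0 A

CYK table (by increasing span):
  T[0,0] 'b' = {T0}  orig:{}
  T[1,1] 'b' = {T0}  orig:{}
  T[2,2] 'a' = {S,T1}  orig:{S}
  T[3,3] 'a' = {S,T1}  orig:{S}
  T[0,1] 'bb' = ∅
  T[1,2] 'ba' = {A}
  T[2,3] 'aa' = ∅
  T[0,2] 'bba' = {X2}  orig:{}
  T[1,3] 'baa' = ∅
  T[0,3] 'bbaa' = ∅

S ∉ T[0,3] ⇒ NO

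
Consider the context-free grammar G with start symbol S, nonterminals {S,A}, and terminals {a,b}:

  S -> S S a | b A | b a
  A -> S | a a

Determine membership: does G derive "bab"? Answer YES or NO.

Convert to CNF:
  S -> S X3 | T1 A | T1 T0
  A -> S X2 | T0 T0 | T1 A | T1 T0
  T0 -> a
  T1 -> b
  X2 -> S T0
  X3 -> S T0

CYK fill:
  [0..0]={T1}  "b"  orig:{}
  [1..1]={T0}  "a"  orig:{}
  [2..2]={T1}  "b"  orig:{}
  [0..1]={A,S}  "ba"
  [1..2]=∅  "ab"
  [0..2]=∅  "bab"

S ∉ T[0,2] ⇒ NO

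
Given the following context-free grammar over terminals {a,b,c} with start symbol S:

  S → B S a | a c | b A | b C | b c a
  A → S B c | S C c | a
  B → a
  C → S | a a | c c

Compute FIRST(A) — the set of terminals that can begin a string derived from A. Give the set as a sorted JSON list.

FIRST sets, iterate to fixpoint:
round 1:
  A via A→a: +{a}
  B via B→a: +{a}
  C via C→a a: +{a}
  C via C→c c: +{c}
  S via S→B S a: +{a}
  S via S→b A: +{b}
  S: {a,b}  A: {a}  B: {a}  C: {a,c}
round 2:
  A via A→S B c: +{b}
  C via C→S: +{b}
  S: {a,b}  A: {a,b}  B: {a}  C: {a,b,c}
round 3: — fixpoint
  S: {a,b}  A: {a,b}  B: {a}  C: {a,b,c}

FIRST(A) = ["a", "b"]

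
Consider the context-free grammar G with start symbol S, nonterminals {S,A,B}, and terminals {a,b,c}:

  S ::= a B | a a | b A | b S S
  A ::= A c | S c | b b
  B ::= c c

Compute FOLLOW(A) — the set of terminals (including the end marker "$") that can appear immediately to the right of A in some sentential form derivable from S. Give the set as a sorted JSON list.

Compute FIRST by fixpoint:
pass 1:
  A via A→b b: +{b}
  B via B→c c: +{c}
  S via S→a B: +{a}
  S via S→b A: +{b}
  FIRST(S)={a,b}  FIRST(A)={b}  FIRST(B)={c}
pass 2:
  A via A→S c: +{a}
  FIRST(S)={a,b}  FIRST(A)={a,b}  FIRST(B)={c}
pass 3: (stable)
  FIRST(S)={a,b}  FIRST(A)={a,b}  FIRST(B)={c}

Compute FOLLOW by fixpoint:
initialize: $ ∈ FOLLOW(S)
[1]
  A→A c: FOLLOW(A) ⊇ FIRST(c) = {c}; new: +{c}
  A→S c: FOLLOW(S) ⊇ FIRST(c) = {c}; new: +{c}
  S→a B: FOLLOW(B) ⊇ FOLLOW(S) ⊇ {$,c}; new: +{$,c}
  S→b A: FOLLOW(A) ⊇ FOLLOW(S) ⊇ {$,c}; new: +{$}
  S→b S S: FOLLOW(S) ⊇ FIRST(S) = {a,b}; new: +{a,b}
  S: {$,a,b,c}  A: {$,c}  B: {$,c}
[2]
  S→a B: FOLLOW(B) ⊇ FOLLOW(S) ⊇ {$,a,b,c}; new: +{a,b}
  S→b A: FOLLOW(A) ⊇ FOLLOW(S) ⊇ {$,a,b,c}; new: +{a,b}
  S: {$,a,b,c}  A: {$,a,b,c}  B: {$,a,b,c}
[3] — fixpoint
  S: {$,a,b,c}  A: {$,a,b,c}  B: {$,a,b,c}

FOLLOW(A) = ["$", "a", "b", "c"]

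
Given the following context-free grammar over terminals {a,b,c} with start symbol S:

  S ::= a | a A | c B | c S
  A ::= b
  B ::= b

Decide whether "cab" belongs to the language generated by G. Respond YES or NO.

CNF form of G:
  S -> T0 A | T1 B | T1 S | a
  A -> b
  B -> b
  T0 -> a
  T1 -> c

CYK table (by increasing span):
  [0..0]={T1}  "c"  orig:{}
  [1..1]={S,T0}  "a"  orig:{S}
  [2..2]={A,B}  "b"
  [0..1]={S}  "ca"
  [1..2]={S}  "ab"
  [0..2]={S}  "cab"

S ∈ T[0,2] ⇒ YES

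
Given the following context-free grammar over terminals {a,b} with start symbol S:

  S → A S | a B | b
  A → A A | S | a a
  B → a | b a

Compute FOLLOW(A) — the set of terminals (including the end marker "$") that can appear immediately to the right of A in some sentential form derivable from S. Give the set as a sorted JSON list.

FIRST iteration:
[1]
  A via A→a a: +{a}
  B via B→a: +{a}
  B via B→b a: +{b}
  S via S→A S: +{a}
  S via S→b: +{b}
  S: {a,b}  A: {a}  B: {a,b}
[2]
  A via A→S: +{b}
  S: {a,b}  A: {a,b}  B: {a,b}
[3] (no change)
  S: {a,b}  A: {a,b}  B: {a,b}

Compute FOLLOW by fixpoint:
initialize: $ ∈ FOLLOW(S)
round 1:
  A→A A: FOLLOW(A) ⊇ FIRST(A) = {a,b}; new: +{a,b}
  A→S: FOLLOW(S) ⊇ FOLLOW(A) ⊇ {a,b}; new: +{a,b}
  S→a B: FOLLOW(B) ⊇ FOLLOW(S) ⊇ {$,a,b}; new: +{$,a,b}
  FOLLOW[S]={$,a,b}  FOLLOW[A]={a,b}  FOLLOW[B]={$,a,b}
round 2: done
  FOLLOW[S]={$,a,b}  FOLLOW[A]={a,b}  FOLLOW[B]={$,a,b}

FOLLOW(A) = ["a", "b"]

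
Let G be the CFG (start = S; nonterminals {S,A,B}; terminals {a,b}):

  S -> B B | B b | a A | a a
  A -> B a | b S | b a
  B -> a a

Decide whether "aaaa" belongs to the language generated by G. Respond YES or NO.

Convert to CNF:
  S -> B B | B T1 | T0 A | T0 T0
  A -> B T0 | T1 S | T1 T0
  B -> T0 T0
  T0 -> a
  T1 -> b

CYK fill:
  T[0,0] 'a' = {T0}  orig:{}
  T[1,1] 'a' = {T0}  orig:{}
  T[2,2] 'a' = {T0}  orig:{}
  T[3,3] 'a' = {T0}  orig:{}
  T[0,1] 'aa' = {B,S}
  T[1,2] 'aa' = {B,S}
  T[2,3] 'aa' = {B,S}
  T[0,2] 'aaa' = {A}
  T[1,3] 'aaa' = {A}
  T[0,3] 'aaaa' = {S}

S ∈ T[0,3] ⇒ YES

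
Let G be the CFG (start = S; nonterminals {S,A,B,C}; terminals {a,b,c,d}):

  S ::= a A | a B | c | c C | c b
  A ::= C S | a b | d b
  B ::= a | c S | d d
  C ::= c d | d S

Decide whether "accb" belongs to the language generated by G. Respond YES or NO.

CNF form of G:
  S -> T0 A | T0 B | T3 C | T3 T1 | c
  A -> C S | T0 T1 | T2 T1
  B -> T2 T2 | T3 S | a
  C -> T2 S | T3 T2
  T0 -> a
  T1 -> b
  T2 -> d
  T3 -> c

CYK table (by increasing span):
  [0..0]={B,T0}  "a"  orig:{B}
  [1..1]={S,T3}  "c"  orig:{S}
  [2..2]={S,T3}  "c"  orig:{S}
  [3..3]={T1}  "b"  orig:{}
  [0..1]=∅  "ac"
  [1..2]={B}  "cc"
  [2..3]={S}  "cb"
  [0..2]={S}  "acc"
  [1..3]={B}  "ccb"
  [0..3]={S}  "accb"

S ∈ T[0,3] ⇒ YES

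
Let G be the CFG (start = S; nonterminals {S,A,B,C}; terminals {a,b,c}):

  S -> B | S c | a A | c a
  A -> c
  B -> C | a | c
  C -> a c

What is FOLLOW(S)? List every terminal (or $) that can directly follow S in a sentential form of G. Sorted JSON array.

FIRST sets, iterate to fixpoint:
pass 1:
  A via A→c: +{c}
  B via B→a: +{a}
  B via B→c: +{c}
  C via C→a c: +{a}
  S via S→B: +{a,c}
  S: {a,c}  A: {c}  B: {a,c}  C: {a}
pass 2: (no change)
  S: {a,c}  A: {c}  B: {a,c}  C: {a}

FOLLOW sets:
initialize: $ ∈ FOLLOW(S)
[1]
  S→B: FOLLOW(B) ⊇ FOLLOW(S) ⊇ {$}; new: +{$}
  S→S c: FOLLOW(S) ⊇ FIRST(c) = {c}; new: +{c}
  S→a A: FOLLOW(A) ⊇ FOLLOW(S) ⊇ {$,c}; new: +{$,c}
  FOLLOW[S]={$,c}  FOLLOW[A]={$,c}  FOLLOW[B]={$}  FOLLOW[C]={}
[2]
  B→C: FOLLOW(C) ⊇ FOLLOW(B) ⊇ {$}; new: +{$}
  S→B: FOLLOW(B) ⊇ FOLLOW(S) ⊇ {$,c}; new: +{c}
  FOLLOW[S]={$,c}  FOLLOW[A]={$,c}  FOLLOW[B]={$,c}  FOLLOW[C]={$}
[3]
  B→C: FOLLOW(C) ⊇ FOLLOW(B) ⊇ {$,c}; new: +{c}
  FOLLOW[S]={$,c}  FOLLOW[A]={$,c}  FOLLOW[B]={$,c}  FOLLOW[C]={$,c}
[4] (stable)
  FOLLOW[S]={$,c}  FOLLOW[A]={$,c}  FOLLOW[B]={$,c}  FOLLOW[C]={$,c}

FOLLOW(S) = ["$", "c"]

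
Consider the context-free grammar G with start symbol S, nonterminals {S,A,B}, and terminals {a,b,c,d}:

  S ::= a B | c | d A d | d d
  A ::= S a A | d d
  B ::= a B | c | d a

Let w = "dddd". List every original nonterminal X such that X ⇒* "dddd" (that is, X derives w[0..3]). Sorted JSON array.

CNF form of G:
  S -> T0 B | T1 T1 | T1 X3 | c
  A -> S X2 | T1 T1
  B -> T0 B | T1 T0 | c
  T0 -> a
  T1 -> d
  X2 -> T0 A
  X3 -> A T1

CYK table (by increasing span), restricted to cells inside w[0..3]:
  cell(0,0) d: {T1}  orig:{}
  cell(1,1) d: {T1}  orig:{}
  cell(2,2) d: {T1}  orig:{}
  cell(3,3) d: {T1}  orig:{}
  cell(0,1) dd: {A,S}
  cell(1,2) dd: {A,S}
  cell(2,3) dd: {A,S}
  cell(0,2) ddd: {X3}  orig:{}
  cell(1,3) ddd: {X3}  orig:{}
  cell(0,3) dddd: {S}

Original NTs in T[0,3] deriving "dddd": ["S"]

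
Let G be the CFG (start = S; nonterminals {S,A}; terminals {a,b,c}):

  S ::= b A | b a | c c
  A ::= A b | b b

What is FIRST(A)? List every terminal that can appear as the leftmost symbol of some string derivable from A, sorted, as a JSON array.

FIRST sets, iterate to fixpoint:
iter 1:
  A via A→b b: +{b}
  S via S→b A: +{b}
  S via S→c c: +{c}
  FIRST(S)={b,c}  FIRST(A)={b}
iter 2: (stable)
  FIRST(S)={b,c}  FIRST(A)={b}

FIRST(A) = ["b"]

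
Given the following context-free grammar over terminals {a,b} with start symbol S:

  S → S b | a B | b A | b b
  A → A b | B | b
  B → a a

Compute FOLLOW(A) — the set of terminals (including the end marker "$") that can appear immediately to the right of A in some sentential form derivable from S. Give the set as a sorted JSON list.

FIRST iteration:
pass 1:
  A via A→b: +{b}
  B via B→a a: +{a}
  S via S→a B: +{a}
  S via S→b A: +{b}
  FIRST(S)={a,b}  FIRST(A)={b}  FIRST(B)={a}
pass 2:
  A via A→B: +{a}
  FIRST(S)={a,b}  FIRST(A)={a,b}  FIRST(B)={a}
pass 3: (stable)
  FIRST(S)={a,b}  FIRST(A)={a,b}  FIRST(B)={a}

FOLLOW sets:
seed FOLLOW(S) with $
[1]
  A→A b: FOLLOW(A) ⊇ FIRST(b) = {b}; new: +{b}
  A→B: FOLLOW(B) ⊇ FOLLOW(A) ⊇ {b}; new: +{b}
  S→S b: FOLLOW(S) ⊇ FIRST(b) = {b}; new: +{b}
  S→a B: FOLLOW(B) ⊇ FOLLOW(S) ⊇ {$,b}; new: +{$}
  S→b A: FOLLOW(A) ⊇ FOLLOW(S) ⊇ {$,b}; new: +{$}
  FOLLOW[S]={$,b}  FOLLOW[A]={$,b}  FOLLOW[B]={$,b}
[2] done
  FOLLOW[S]={$,b}  FOLLOW[A]={$,b}  FOLLOW[B]={$,b}

FOLLOW(A) = ["$", "b"]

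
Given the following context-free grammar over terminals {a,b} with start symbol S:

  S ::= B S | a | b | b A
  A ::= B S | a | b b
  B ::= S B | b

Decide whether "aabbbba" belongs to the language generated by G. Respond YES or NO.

Convert to CNF:
  S -> B S | T0 A | a | b
  A -> B S | T0 T0 | a
  B -> S B | b
  T0 -> b

Fill CYK table bottom-up:
  T[0,0] 'a' = {A,S}
  T[1,1] 'a' = {A,S}
  T[2,2] 'b' = {B,S,T0}  orig:{B,S}
  T[3,3] 'b' = {B,S,T0}  orig:{B,S}
  T[4,4] 'b' = {B,S,T0}  orig:{B,S}
  T[5,5] 'b' = {B,S,T0}  orig:{B,S}
  T[6,6] 'a' = {A,S}
  T[0,1] 'aa' = ∅
  T[1,2] 'ab' = {B}
  T[2,3] 'bb' = {A,B,S}
  T[3,4] 'bb' = {A,B,S}
  T[4,5] 'bb' = {A,B,S}
  T[5,6] 'ba' = {A,S}
  T[0,2] 'aab' = {B}
  T[1,3] 'abb' = {A,B,S}
  T[2,4] 'bbb' = {A,B,S}
  T[3,5] 'bbb' = {A,B,S}
  T[4,6] 'bba' = {A,S}
  T[0,3] 'aabb' = {A,B,S}
  T[1,4] 'abbb' = {A,B,S}
  T[2,5] 'bbbb' = {A,B,S}
  T[3,6] 'bbba' = {A,S}
  T[0,4] 'aabbb' = {A,B,S}
  T[1,5] 'abbbb' = {A,B,S}
  T[2,6] 'bbbba' = {A,S}
  T[0,5] 'aabbbb' = {A,B,S}
  T[1,6] 'abbbba' = {A,S}
  T[0,6] 'aabbbba' = {A,S}

S ∈ T[0,6] ⇒ YES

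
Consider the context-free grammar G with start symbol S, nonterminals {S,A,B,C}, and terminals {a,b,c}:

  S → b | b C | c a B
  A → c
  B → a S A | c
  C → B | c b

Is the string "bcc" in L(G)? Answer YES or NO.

Convert to CNF:
  S -> T1 X5 | T2 C | b
  A -> c
  B -> T0 X3 | c
  C -> T0 X4 | T1 T2 | c
  T0 -> a
  T1 -> c
  T2 -> b
  X3 -> S A
  X4 -> S A
  X5 -> T0 B

CYK fill:
  cell(0,0) b: {S,T2}  orig:{S}
  cell(1,1) c: {A,B,C,T1}  orig:{A,B,C}
  cell(2,2) c: {A,B,C,T1}  orig:{A,B,C}
  cell(0,1) bc: {S,X3,X4}  orig:{S}
  cell(1,2) cc: ∅
  cell(0,2) bcc: {X3,X4}  orig:{}

S ∉ T[0,2] ⇒ NO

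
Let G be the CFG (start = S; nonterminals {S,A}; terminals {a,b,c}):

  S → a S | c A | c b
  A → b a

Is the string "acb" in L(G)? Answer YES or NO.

Convert to CNF:
  S -> T1 S | T2 A | T2 T0
  A -> T0 T1
  T0 -> b
  T1 -> a
  T2 -> c

CYK fill:
  T[0,0] 'a' = {T1}  orig:{}
  T[1,1] 'c' = {T2}  orig:{}
  T[2,2] 'b' = {T0}  orig:{}
  T[0,1] 'ac' = ∅
  T[1,2] 'cb' = {S}
  T[0,2] 'acb' = {S}

S ∈ T[0,2] ⇒ YES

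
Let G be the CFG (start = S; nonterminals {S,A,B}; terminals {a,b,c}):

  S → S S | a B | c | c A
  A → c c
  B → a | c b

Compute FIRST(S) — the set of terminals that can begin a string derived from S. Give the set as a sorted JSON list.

Compute FIRST by fixpoint:
pass 1:
  A via A→c c: +{c}
  B via B→a: +{a}
  B via B→c b: +{c}
  S via S→a B: +{a}
  S via S→c: +{c}
  S: {a,c}  A: {c}  B: {a,c}
pass 2: (stable)
  S: {a,c}  A: {c}  B: {a,c}

FIRST(S) = ["a", "c"]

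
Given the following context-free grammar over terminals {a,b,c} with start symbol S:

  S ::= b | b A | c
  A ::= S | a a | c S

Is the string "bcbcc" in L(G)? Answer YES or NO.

Convert to CNF:
  S -> T1 A | b | c
  A -> T0 T0 | T1 A | T2 S | b | c
  T0 -> a
  T1 -> b
  T2 -> c

CYK fill:
  [0..0]={A,S,T1}  "b"  orig:{A,S}
  [1..1]={A,S,T2}  "c"  orig:{A,S}
  [2..2]={A,S,T1}  "b"  orig:{A,S}
  [3..3]={A,S,T2}  "c"  orig:{A,S}
  [4..4]={A,S,T2}  "c"  orig:{A,S}
  [0..1]={A,S}  "bc"
  [1..2]={A}  "cb"
  [2..3]={A,S}  "bc"
  [3..4]={A}  "cc"
  [0..2]={A,S}  "bcb"
  [1..3]={A}  "cbc"
  [2..4]={A,S}  "bcc"
  [0..3]={A,S}  "bcbc"
  [1..4]={A}  "cbcc"
  [0..4]={A,S}  "bcbcc"

S ∈ T[0,4] ⇒ YES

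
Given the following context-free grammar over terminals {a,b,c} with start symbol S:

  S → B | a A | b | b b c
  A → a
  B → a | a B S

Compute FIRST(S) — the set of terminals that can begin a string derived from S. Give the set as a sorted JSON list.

FIRST sets, iterate to fixpoint:
[1]
  A via A→a: +{a}
  B via B→a: +{a}
  S via S→B: +{a}
  S via S→b: +{b}
  S: {a,b}  A: {a}  B: {a}
[2] — fixpoint
  S: {a,b}  A: {a}  B: {a}

FIRST(S) = ["a", "b"]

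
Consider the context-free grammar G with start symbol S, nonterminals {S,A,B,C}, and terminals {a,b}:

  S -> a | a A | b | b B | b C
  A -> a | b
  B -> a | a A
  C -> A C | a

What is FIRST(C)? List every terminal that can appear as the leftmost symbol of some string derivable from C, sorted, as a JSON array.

FIRST iteration:
iter 1:
  A via A→a: +{a}
  A via A→b: +{b}
  B via B→a: +{a}
  C via C→A C: +{a,b}
  S via S→a: +{a}
  S via S→b: +{b}
  S: {a,b}  A: {a,b}  B: {a}  C: {a,b}
iter 2: (no change)
  S: {a,b}  A: {a,b}  B: {a}  C: {a,b}

FIRST(C) = ["a", "b"]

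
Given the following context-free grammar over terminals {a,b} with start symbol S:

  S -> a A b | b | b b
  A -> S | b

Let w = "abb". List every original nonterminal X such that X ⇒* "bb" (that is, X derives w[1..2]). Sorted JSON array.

Convert to CNF:
  S -> T0 X3 | T1 T1 | b
  A -> T0 X2 | T1 T1 | b
  T0 -> a
  T1 -> b
  X2 -> A T1
  X3 -> A T1

CYK fill, restricted to cells inside w[1..2]:
  T[1,1] 'b' = {A,S,T1}  orig:{A,S}
  T[2,2] 'b' = {A,S,T1}  orig:{A,S}
  T[1,2] 'bb' = {A,S,X2,X3}  orig:{A,S}

Original NTs in T[1,2] deriving "bb": ["A", "S"]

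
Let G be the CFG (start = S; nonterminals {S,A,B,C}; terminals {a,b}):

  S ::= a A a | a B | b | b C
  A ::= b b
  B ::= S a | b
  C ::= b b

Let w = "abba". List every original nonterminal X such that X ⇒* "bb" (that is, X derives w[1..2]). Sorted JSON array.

CNF form of G:
  S -> T0 C | T1 B | T1 X2 | b
  A -> T0 T0
  B -> S T1 | b
  C -> T0 T0
  T0 -> b
  T1 -> a
  X2 -> A T1

CYK fill (cells [i..j] with 1 ≤ i ≤ j ≤ 2 only):
  cell(1,1) b: {B,S,T0}  orig:{B,S}
  cell(2,2) b: {B,S,T0}  orig:{B,S}
  cell(1,2) bb: {A,C}

Original NTs in T[1,2] deriving "bb": ["A", "C"]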